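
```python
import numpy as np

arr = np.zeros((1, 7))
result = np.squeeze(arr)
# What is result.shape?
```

(7,)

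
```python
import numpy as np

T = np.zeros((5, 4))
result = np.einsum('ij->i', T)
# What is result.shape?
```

(5,)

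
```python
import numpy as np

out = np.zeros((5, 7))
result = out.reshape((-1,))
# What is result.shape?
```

(35,)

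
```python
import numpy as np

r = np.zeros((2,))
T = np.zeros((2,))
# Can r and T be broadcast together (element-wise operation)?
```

Yes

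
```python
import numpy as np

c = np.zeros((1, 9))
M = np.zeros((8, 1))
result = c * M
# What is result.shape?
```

(8, 9)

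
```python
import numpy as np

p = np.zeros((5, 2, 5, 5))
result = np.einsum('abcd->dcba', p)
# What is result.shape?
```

(5, 5, 2, 5)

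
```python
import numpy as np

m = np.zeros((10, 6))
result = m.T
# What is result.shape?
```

(6, 10)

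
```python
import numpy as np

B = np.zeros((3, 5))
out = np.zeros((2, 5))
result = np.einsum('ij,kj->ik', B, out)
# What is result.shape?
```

(3, 2)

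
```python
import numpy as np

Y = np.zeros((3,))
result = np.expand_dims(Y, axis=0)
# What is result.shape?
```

(1, 3)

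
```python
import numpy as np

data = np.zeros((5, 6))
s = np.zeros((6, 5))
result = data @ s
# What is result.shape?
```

(5, 5)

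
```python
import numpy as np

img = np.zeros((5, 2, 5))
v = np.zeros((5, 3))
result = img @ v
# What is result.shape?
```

(5, 2, 3)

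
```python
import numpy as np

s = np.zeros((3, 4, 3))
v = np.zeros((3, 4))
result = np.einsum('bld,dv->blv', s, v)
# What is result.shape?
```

(3, 4, 4)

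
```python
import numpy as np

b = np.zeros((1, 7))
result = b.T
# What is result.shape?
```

(7, 1)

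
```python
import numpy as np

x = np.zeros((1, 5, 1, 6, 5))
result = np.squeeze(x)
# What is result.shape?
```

(5, 6, 5)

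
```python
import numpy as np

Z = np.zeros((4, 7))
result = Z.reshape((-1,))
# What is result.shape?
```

(28,)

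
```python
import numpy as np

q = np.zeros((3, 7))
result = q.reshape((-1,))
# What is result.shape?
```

(21,)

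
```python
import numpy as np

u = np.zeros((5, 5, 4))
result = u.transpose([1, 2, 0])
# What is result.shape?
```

(5, 4, 5)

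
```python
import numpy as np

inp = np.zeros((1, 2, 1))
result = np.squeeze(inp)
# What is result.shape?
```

(2,)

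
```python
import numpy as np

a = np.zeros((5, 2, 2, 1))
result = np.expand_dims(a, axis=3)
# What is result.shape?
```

(5, 2, 2, 1, 1)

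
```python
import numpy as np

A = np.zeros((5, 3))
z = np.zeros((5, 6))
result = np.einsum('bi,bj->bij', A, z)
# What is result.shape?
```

(5, 3, 6)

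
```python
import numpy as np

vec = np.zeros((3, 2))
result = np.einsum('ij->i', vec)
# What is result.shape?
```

(3,)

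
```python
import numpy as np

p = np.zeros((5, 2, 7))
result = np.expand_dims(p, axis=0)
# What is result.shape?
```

(1, 5, 2, 7)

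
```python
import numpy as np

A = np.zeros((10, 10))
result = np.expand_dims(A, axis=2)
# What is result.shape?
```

(10, 10, 1)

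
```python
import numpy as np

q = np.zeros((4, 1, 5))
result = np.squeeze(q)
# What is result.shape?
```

(4, 5)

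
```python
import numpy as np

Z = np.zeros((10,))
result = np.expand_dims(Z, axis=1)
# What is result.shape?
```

(10, 1)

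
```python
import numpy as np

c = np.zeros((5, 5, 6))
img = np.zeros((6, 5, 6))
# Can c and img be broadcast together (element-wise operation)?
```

No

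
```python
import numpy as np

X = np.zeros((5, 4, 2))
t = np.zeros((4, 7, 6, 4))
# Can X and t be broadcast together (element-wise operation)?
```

No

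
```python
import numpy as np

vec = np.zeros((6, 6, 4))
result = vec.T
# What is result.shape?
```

(4, 6, 6)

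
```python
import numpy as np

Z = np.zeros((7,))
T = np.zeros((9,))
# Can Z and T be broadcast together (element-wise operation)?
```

No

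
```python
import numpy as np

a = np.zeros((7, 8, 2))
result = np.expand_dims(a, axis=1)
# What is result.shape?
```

(7, 1, 8, 2)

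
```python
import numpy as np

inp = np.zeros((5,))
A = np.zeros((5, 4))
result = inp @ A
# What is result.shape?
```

(4,)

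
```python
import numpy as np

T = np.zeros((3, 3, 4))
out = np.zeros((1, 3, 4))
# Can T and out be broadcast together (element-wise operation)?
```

Yes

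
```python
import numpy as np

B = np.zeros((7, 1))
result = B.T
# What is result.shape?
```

(1, 7)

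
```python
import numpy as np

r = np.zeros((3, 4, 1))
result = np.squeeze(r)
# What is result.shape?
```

(3, 4)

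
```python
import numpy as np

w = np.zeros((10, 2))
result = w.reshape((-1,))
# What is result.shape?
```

(20,)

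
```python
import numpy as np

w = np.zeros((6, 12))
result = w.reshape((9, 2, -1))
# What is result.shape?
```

(9, 2, 4)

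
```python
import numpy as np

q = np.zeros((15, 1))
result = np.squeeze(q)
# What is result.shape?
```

(15,)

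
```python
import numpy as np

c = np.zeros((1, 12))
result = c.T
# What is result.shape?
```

(12, 1)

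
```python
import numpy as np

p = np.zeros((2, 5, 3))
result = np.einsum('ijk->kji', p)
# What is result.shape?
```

(3, 5, 2)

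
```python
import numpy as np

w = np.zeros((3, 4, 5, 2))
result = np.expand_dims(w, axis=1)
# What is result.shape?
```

(3, 1, 4, 5, 2)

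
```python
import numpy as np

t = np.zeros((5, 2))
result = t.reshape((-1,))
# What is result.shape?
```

(10,)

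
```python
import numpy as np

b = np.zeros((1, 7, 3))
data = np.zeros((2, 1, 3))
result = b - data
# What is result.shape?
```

(2, 7, 3)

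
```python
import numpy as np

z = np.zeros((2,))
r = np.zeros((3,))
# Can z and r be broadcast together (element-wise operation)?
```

No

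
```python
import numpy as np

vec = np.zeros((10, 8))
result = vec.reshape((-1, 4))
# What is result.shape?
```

(20, 4)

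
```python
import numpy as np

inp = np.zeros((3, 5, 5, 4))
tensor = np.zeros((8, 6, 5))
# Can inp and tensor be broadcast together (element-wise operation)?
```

No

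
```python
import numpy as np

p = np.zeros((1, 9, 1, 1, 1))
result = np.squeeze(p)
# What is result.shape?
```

(9,)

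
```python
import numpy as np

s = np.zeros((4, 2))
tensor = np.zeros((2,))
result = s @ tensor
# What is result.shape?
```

(4,)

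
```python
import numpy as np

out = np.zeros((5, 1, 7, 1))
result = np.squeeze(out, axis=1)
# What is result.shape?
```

(5, 7, 1)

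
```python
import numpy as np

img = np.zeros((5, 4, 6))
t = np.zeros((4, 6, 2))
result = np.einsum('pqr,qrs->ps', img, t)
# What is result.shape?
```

(5, 2)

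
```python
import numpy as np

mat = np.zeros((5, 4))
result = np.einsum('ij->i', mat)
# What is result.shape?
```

(5,)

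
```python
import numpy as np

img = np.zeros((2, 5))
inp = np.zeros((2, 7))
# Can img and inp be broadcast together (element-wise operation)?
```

No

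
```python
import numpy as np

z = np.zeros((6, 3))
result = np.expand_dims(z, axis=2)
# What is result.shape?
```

(6, 3, 1)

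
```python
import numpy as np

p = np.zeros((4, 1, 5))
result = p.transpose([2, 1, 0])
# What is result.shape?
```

(5, 1, 4)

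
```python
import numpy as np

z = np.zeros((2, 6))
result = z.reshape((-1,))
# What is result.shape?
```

(12,)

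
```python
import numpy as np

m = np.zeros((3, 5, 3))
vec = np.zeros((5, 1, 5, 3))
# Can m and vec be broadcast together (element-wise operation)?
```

Yes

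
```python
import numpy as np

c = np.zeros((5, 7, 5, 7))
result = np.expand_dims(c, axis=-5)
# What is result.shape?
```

(1, 5, 7, 5, 7)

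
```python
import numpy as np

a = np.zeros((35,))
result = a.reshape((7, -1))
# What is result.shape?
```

(7, 5)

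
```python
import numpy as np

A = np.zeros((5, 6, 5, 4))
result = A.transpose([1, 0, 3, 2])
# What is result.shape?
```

(6, 5, 4, 5)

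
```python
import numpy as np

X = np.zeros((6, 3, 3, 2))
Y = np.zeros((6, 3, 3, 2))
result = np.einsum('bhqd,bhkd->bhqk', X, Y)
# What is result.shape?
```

(6, 3, 3, 3)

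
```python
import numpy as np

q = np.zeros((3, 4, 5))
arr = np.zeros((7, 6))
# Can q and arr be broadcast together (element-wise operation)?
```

No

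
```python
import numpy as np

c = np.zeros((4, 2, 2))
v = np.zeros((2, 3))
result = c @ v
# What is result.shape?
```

(4, 2, 3)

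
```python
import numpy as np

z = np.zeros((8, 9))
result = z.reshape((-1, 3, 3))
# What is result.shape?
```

(8, 3, 3)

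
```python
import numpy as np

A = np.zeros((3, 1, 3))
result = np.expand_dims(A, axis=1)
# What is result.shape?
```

(3, 1, 1, 3)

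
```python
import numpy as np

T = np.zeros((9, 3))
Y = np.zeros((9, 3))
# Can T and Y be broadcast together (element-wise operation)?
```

Yes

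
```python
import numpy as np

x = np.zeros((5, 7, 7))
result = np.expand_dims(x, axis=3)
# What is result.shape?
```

(5, 7, 7, 1)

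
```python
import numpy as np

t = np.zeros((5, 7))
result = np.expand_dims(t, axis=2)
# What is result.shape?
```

(5, 7, 1)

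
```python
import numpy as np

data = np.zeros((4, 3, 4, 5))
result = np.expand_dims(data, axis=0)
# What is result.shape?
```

(1, 4, 3, 4, 5)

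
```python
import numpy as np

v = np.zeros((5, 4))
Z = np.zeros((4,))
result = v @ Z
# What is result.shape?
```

(5,)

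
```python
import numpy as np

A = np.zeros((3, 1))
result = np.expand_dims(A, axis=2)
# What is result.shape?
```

(3, 1, 1)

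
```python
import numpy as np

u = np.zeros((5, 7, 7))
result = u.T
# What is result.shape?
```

(7, 7, 5)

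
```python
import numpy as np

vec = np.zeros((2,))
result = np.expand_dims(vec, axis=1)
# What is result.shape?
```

(2, 1)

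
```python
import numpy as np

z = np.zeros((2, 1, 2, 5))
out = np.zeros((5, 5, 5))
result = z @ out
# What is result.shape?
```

(2, 5, 2, 5)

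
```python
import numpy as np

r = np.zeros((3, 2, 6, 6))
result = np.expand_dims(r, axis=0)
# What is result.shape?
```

(1, 3, 2, 6, 6)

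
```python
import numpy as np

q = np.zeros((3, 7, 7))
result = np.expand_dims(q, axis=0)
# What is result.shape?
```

(1, 3, 7, 7)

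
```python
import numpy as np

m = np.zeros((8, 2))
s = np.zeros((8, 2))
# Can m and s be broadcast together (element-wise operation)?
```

Yes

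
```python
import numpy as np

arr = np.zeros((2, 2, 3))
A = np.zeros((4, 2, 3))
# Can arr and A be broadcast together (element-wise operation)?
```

No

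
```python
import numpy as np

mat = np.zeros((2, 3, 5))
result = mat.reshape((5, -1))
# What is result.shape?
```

(5, 6)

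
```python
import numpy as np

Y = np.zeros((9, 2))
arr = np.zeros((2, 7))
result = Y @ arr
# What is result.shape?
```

(9, 7)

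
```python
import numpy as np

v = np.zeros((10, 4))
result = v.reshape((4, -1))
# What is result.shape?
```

(4, 10)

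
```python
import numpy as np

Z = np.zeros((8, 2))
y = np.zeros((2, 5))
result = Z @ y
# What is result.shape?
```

(8, 5)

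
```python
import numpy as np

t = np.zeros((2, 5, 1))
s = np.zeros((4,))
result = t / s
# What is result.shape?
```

(2, 5, 4)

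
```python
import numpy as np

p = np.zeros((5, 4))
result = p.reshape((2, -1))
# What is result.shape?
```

(2, 10)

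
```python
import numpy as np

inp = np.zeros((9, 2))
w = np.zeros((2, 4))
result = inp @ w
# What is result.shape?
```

(9, 4)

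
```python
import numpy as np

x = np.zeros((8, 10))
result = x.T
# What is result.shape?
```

(10, 8)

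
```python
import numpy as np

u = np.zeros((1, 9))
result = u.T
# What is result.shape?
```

(9, 1)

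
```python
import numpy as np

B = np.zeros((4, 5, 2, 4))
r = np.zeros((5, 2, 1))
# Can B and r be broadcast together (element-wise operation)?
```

Yes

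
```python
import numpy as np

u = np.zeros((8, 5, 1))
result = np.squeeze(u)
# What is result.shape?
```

(8, 5)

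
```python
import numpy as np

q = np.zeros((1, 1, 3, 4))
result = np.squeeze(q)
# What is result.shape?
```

(3, 4)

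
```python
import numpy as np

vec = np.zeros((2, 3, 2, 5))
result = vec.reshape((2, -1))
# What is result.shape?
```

(2, 30)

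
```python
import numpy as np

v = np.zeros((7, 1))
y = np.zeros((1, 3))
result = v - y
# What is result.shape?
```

(7, 3)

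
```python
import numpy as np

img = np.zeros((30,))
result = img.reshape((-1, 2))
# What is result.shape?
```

(15, 2)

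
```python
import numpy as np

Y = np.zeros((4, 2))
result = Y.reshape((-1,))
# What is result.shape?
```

(8,)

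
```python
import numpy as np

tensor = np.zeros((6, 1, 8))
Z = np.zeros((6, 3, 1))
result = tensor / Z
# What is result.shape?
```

(6, 3, 8)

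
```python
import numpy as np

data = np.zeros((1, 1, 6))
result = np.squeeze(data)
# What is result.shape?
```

(6,)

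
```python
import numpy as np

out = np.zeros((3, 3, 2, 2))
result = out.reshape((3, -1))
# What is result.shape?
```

(3, 12)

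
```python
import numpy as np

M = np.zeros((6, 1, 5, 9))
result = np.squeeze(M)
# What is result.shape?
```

(6, 5, 9)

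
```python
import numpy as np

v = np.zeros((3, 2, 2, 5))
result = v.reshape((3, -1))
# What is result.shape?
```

(3, 20)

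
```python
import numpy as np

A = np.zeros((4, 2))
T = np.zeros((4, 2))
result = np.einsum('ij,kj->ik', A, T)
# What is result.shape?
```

(4, 4)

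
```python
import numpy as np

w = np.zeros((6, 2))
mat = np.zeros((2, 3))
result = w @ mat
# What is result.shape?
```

(6, 3)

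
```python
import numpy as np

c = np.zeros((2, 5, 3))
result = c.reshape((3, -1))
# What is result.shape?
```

(3, 10)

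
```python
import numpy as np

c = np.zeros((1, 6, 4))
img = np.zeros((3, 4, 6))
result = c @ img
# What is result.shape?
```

(3, 6, 6)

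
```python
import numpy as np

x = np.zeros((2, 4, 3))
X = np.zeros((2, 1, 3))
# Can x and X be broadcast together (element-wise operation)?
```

Yes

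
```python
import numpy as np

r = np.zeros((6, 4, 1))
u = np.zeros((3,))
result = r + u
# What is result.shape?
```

(6, 4, 3)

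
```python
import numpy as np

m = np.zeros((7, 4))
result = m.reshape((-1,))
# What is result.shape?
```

(28,)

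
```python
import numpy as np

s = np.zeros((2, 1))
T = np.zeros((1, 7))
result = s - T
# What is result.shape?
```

(2, 7)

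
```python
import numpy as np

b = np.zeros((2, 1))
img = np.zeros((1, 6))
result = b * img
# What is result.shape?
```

(2, 6)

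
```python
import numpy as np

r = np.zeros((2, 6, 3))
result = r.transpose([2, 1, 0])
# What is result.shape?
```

(3, 6, 2)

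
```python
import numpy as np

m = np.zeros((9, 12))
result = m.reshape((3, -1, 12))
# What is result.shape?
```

(3, 3, 12)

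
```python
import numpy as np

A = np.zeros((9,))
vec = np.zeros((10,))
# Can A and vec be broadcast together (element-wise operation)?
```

No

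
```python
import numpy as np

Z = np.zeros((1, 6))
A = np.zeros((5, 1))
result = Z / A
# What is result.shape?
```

(5, 6)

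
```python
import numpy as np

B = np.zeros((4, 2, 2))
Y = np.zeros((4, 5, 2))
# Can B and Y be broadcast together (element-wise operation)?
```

No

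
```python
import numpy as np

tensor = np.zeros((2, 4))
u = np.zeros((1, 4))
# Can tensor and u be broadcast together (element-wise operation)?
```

Yes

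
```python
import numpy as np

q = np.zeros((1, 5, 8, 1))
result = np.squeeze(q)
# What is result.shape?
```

(5, 8)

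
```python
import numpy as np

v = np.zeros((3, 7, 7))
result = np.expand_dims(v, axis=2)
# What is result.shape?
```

(3, 7, 1, 7)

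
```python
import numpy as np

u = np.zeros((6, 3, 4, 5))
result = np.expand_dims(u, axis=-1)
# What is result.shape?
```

(6, 3, 4, 5, 1)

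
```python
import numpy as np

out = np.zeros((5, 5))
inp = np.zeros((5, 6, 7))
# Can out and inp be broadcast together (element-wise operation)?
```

No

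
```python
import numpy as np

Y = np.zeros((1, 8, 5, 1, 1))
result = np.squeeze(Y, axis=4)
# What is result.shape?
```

(1, 8, 5, 1)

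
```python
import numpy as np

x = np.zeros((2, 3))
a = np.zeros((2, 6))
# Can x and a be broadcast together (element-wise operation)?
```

No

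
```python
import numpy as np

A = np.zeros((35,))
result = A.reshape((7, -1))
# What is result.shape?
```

(7, 5)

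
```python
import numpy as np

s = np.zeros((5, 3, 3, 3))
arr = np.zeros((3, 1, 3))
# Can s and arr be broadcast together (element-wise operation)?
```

Yes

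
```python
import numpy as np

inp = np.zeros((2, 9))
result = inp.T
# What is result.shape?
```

(9, 2)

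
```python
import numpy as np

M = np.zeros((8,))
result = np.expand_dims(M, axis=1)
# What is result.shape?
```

(8, 1)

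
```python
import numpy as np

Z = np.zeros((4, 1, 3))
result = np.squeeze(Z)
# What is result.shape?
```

(4, 3)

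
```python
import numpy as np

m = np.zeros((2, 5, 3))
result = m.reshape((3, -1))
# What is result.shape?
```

(3, 10)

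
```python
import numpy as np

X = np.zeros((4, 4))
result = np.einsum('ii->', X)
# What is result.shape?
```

()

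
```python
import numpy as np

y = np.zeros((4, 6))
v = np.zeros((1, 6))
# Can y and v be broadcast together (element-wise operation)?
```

Yes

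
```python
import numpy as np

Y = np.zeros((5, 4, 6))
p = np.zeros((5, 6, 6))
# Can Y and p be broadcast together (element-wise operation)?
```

No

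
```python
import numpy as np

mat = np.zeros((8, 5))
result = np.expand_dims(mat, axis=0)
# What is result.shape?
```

(1, 8, 5)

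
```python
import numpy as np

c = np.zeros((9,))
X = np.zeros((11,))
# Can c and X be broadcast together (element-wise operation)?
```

No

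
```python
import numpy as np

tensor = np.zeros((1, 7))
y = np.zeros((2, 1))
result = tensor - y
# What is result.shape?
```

(2, 7)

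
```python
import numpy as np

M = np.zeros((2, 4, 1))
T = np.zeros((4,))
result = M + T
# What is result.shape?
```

(2, 4, 4)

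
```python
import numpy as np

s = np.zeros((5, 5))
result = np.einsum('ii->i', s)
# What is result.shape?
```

(5,)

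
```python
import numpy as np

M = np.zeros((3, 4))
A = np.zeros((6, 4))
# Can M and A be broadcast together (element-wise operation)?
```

No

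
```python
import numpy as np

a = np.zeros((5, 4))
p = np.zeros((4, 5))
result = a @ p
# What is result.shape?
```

(5, 5)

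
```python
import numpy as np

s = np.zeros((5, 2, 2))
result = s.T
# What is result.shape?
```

(2, 2, 5)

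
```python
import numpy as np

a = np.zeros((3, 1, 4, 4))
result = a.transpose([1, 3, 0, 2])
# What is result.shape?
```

(1, 4, 3, 4)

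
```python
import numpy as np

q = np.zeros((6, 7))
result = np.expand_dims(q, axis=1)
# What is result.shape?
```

(6, 1, 7)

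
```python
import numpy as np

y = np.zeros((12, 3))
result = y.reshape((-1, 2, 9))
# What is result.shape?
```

(2, 2, 9)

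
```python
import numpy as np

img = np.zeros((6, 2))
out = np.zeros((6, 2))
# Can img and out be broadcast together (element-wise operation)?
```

Yes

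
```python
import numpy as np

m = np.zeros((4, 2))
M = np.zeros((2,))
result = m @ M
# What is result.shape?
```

(4,)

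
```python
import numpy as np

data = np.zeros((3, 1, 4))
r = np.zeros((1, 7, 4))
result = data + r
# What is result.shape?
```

(3, 7, 4)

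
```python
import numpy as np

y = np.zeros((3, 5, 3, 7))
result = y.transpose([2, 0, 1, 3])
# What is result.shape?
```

(3, 3, 5, 7)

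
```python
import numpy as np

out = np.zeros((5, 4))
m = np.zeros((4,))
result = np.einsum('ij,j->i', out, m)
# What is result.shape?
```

(5,)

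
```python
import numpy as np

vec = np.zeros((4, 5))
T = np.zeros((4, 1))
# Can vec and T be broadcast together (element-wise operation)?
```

Yes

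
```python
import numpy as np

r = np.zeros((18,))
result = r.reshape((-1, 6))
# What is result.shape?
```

(3, 6)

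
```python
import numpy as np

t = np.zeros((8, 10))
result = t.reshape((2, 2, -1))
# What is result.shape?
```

(2, 2, 20)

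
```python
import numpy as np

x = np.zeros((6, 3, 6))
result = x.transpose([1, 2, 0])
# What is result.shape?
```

(3, 6, 6)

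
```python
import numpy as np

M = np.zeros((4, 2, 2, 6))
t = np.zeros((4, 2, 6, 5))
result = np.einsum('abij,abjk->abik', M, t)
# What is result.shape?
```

(4, 2, 2, 5)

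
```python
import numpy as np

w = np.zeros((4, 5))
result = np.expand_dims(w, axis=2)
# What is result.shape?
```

(4, 5, 1)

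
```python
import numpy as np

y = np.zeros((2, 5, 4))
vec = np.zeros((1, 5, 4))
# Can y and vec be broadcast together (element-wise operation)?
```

Yes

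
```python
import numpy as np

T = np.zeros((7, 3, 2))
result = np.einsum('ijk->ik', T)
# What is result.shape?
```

(7, 2)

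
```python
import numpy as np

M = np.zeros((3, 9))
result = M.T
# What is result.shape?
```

(9, 3)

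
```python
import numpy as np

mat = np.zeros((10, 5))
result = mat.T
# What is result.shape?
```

(5, 10)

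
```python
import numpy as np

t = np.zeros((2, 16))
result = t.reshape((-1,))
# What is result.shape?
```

(32,)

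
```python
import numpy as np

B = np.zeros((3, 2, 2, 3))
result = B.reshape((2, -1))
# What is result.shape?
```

(2, 18)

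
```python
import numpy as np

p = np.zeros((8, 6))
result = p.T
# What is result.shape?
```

(6, 8)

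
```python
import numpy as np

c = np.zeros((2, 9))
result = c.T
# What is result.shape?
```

(9, 2)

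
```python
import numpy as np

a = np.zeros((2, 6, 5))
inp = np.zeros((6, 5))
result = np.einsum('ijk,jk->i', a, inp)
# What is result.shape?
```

(2,)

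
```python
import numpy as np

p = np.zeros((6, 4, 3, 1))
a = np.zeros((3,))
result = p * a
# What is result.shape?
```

(6, 4, 3, 3)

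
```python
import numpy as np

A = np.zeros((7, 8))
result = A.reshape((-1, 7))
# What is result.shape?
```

(8, 7)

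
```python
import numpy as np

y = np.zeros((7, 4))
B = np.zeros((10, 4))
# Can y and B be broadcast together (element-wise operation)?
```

No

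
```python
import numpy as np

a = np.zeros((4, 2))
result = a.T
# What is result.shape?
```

(2, 4)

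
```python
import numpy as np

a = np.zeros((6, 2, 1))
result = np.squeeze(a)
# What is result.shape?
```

(6, 2)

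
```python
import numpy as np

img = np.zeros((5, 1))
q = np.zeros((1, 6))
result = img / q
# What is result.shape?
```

(5, 6)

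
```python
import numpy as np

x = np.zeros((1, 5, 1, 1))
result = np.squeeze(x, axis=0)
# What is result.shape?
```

(5, 1, 1)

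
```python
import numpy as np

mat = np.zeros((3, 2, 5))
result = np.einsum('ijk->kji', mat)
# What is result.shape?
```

(5, 2, 3)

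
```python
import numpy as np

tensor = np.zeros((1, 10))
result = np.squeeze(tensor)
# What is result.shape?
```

(10,)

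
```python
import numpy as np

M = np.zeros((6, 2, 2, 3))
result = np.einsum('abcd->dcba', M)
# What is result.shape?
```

(3, 2, 2, 6)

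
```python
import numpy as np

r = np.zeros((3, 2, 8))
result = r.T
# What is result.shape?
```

(8, 2, 3)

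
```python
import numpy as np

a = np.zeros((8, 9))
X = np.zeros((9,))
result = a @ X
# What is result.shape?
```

(8,)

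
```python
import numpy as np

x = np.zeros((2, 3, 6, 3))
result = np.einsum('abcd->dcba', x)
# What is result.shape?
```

(3, 6, 3, 2)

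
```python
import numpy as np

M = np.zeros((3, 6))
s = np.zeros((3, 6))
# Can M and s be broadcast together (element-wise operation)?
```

Yes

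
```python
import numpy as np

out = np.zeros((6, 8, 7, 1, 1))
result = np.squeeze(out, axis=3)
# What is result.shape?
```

(6, 8, 7, 1)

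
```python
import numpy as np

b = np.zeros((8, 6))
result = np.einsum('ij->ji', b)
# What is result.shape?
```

(6, 8)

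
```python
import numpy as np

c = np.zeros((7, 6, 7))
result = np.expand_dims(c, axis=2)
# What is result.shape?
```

(7, 6, 1, 7)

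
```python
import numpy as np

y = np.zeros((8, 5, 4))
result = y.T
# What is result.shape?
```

(4, 5, 8)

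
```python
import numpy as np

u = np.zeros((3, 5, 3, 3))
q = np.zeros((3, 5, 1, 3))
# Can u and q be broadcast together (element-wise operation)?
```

Yes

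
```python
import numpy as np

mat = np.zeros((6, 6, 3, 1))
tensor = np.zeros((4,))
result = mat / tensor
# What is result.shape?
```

(6, 6, 3, 4)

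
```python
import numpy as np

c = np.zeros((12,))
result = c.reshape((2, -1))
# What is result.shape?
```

(2, 6)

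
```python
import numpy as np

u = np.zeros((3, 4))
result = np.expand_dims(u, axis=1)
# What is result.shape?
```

(3, 1, 4)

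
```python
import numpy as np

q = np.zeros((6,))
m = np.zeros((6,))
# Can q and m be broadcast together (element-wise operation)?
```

Yes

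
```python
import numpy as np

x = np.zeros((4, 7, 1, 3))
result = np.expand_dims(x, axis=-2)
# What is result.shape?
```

(4, 7, 1, 1, 3)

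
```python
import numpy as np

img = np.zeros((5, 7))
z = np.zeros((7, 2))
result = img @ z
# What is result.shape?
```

(5, 2)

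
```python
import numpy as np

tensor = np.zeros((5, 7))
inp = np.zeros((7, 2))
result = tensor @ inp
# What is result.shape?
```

(5, 2)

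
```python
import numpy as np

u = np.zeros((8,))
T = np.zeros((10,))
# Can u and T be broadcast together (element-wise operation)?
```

No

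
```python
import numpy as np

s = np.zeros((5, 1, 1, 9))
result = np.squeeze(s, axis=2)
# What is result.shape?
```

(5, 1, 9)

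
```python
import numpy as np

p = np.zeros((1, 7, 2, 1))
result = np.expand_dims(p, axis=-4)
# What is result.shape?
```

(1, 1, 7, 2, 1)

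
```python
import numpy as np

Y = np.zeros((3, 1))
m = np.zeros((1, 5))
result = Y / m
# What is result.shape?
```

(3, 5)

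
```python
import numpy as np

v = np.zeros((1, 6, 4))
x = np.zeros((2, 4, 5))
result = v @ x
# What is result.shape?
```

(2, 6, 5)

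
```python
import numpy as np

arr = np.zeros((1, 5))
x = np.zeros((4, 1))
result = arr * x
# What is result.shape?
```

(4, 5)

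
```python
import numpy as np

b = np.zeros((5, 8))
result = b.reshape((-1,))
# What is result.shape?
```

(40,)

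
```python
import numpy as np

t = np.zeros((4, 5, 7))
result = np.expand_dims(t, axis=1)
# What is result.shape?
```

(4, 1, 5, 7)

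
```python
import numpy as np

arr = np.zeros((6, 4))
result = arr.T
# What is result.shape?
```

(4, 6)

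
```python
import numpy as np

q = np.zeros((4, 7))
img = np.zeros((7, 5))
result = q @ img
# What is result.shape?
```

(4, 5)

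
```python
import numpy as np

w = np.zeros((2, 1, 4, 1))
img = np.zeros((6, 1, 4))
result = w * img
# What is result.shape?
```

(2, 6, 4, 4)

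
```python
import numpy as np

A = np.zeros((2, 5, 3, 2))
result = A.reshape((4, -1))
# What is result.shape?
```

(4, 15)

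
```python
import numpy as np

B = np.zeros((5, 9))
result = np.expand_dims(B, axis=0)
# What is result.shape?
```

(1, 5, 9)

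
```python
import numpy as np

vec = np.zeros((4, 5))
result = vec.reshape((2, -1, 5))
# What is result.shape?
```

(2, 2, 5)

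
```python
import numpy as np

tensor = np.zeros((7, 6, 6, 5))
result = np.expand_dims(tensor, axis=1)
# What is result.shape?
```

(7, 1, 6, 6, 5)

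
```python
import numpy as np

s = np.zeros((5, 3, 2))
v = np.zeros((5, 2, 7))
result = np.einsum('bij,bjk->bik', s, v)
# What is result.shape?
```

(5, 3, 7)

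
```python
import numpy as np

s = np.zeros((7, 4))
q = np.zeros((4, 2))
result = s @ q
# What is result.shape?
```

(7, 2)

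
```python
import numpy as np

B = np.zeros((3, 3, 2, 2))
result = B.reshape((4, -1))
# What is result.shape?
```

(4, 9)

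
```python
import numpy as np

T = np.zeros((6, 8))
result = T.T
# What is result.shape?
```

(8, 6)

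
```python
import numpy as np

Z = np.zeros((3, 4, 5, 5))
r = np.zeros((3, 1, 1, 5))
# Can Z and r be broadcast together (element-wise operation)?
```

Yes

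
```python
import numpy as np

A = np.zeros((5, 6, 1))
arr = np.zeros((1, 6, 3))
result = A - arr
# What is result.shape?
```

(5, 6, 3)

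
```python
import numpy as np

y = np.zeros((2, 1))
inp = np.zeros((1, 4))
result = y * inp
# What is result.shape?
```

(2, 4)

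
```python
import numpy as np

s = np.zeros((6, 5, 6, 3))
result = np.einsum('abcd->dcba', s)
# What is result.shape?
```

(3, 6, 5, 6)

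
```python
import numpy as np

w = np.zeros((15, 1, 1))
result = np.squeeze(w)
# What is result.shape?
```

(15,)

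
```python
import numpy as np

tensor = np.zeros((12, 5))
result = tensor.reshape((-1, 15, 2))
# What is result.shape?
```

(2, 15, 2)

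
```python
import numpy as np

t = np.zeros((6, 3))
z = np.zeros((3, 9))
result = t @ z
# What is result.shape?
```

(6, 9)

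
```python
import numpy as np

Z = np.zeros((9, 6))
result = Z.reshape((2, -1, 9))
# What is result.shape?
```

(2, 3, 9)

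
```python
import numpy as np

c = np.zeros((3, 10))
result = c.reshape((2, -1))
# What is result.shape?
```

(2, 15)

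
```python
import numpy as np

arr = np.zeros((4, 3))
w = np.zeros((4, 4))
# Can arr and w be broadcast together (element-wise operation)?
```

No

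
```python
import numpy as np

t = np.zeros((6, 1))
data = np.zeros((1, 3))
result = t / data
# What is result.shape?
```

(6, 3)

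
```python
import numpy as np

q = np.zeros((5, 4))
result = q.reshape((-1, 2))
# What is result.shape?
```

(10, 2)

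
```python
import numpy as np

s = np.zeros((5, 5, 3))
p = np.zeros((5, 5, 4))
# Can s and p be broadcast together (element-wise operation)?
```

No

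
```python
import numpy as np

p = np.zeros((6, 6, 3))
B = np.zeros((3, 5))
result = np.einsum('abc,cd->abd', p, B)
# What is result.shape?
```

(6, 6, 5)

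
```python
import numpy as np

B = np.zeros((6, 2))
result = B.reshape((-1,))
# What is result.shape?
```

(12,)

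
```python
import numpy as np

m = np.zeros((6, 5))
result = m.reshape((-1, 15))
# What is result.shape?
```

(2, 15)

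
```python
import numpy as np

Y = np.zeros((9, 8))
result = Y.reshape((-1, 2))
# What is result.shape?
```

(36, 2)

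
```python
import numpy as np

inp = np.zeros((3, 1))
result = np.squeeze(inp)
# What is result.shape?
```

(3,)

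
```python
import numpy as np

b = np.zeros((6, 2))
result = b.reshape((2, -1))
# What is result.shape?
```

(2, 6)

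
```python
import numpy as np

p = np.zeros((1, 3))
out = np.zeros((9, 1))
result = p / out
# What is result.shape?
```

(9, 3)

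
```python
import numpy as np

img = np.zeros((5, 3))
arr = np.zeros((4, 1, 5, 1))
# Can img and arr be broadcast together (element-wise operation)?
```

Yes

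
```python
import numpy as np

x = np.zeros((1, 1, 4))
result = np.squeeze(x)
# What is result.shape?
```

(4,)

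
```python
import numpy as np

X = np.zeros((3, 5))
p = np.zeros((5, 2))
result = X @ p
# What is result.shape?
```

(3, 2)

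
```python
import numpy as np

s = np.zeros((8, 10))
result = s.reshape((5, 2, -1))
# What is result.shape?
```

(5, 2, 8)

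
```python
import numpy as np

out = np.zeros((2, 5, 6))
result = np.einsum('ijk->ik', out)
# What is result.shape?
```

(2, 6)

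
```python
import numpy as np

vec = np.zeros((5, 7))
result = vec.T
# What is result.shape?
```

(7, 5)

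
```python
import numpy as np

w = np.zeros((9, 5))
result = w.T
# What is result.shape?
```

(5, 9)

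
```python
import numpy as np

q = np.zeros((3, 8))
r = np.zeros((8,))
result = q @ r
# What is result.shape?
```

(3,)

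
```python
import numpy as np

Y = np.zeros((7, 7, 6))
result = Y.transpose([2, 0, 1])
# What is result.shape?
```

(6, 7, 7)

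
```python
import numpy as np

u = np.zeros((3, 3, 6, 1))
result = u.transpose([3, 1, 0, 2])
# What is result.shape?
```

(1, 3, 3, 6)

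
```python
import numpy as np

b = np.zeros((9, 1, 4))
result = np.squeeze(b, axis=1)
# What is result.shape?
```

(9, 4)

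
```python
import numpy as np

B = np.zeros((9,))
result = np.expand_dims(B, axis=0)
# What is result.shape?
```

(1, 9)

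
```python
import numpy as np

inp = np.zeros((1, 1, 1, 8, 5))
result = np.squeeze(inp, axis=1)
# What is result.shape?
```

(1, 1, 8, 5)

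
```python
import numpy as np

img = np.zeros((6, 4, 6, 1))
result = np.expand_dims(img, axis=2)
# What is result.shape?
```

(6, 4, 1, 6, 1)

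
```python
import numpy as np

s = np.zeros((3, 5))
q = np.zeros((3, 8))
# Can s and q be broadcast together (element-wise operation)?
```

No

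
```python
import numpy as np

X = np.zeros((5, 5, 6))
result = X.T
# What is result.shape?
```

(6, 5, 5)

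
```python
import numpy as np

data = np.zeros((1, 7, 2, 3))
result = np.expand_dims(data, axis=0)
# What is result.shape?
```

(1, 1, 7, 2, 3)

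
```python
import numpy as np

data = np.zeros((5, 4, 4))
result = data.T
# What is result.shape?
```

(4, 4, 5)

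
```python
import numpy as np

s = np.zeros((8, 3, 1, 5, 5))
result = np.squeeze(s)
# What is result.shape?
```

(8, 3, 5, 5)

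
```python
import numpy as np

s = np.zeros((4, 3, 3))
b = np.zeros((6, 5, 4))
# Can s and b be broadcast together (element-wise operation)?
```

No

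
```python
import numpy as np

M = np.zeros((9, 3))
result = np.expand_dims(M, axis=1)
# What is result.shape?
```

(9, 1, 3)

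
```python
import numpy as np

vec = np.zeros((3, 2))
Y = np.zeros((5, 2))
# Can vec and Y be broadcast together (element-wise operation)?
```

No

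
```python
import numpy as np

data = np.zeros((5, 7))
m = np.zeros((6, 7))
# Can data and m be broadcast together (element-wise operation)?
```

No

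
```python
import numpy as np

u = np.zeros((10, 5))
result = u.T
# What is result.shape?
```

(5, 10)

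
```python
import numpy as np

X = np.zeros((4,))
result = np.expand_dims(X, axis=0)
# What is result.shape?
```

(1, 4)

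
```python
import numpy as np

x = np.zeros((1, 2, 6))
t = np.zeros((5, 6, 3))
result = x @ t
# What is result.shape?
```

(5, 2, 3)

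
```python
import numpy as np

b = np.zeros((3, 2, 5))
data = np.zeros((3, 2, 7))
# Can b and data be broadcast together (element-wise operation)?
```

No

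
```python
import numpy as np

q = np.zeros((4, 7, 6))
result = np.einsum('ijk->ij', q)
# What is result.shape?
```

(4, 7)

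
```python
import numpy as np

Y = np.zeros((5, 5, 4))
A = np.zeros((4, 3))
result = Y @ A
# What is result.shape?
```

(5, 5, 3)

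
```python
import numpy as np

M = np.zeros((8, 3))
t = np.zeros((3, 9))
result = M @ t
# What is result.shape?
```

(8, 9)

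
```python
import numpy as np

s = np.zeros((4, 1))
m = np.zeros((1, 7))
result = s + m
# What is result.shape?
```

(4, 7)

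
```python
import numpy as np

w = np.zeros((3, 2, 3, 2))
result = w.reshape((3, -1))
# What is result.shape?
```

(3, 12)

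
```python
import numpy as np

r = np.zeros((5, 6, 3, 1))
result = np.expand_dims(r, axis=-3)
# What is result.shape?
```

(5, 6, 1, 3, 1)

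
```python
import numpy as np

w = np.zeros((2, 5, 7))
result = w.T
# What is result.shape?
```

(7, 5, 2)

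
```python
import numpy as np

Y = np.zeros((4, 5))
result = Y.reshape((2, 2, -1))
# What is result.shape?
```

(2, 2, 5)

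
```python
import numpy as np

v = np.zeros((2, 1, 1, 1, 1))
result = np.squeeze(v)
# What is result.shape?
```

(2,)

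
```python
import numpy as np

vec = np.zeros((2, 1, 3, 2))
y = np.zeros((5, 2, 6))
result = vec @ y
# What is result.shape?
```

(2, 5, 3, 6)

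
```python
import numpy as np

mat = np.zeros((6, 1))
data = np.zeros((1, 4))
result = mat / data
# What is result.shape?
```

(6, 4)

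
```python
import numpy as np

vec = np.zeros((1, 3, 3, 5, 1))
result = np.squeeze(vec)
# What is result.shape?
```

(3, 3, 5)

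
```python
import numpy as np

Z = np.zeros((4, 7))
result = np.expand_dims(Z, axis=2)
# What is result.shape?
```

(4, 7, 1)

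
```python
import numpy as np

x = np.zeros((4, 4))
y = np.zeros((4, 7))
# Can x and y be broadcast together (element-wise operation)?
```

No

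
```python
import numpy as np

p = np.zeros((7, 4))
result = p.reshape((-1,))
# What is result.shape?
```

(28,)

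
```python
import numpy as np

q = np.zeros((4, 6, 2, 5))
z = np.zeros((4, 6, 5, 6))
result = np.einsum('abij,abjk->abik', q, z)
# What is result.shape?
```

(4, 6, 2, 6)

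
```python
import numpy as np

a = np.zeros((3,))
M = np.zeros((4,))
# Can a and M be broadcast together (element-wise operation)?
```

No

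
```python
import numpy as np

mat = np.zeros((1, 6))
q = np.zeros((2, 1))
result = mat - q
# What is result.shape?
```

(2, 6)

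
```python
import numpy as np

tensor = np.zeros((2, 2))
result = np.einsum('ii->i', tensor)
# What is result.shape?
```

(2,)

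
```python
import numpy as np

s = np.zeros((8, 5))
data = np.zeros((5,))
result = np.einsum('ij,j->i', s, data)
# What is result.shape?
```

(8,)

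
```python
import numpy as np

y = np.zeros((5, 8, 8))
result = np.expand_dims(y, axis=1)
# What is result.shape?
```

(5, 1, 8, 8)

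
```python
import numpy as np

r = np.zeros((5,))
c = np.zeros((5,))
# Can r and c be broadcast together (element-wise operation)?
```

Yes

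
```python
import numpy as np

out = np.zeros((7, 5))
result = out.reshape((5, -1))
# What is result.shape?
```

(5, 7)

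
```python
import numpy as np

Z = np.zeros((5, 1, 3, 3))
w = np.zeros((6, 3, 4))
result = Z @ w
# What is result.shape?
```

(5, 6, 3, 4)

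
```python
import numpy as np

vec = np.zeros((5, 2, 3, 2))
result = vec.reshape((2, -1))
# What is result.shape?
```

(2, 30)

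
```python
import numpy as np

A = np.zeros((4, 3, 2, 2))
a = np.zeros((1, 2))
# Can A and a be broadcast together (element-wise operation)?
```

Yes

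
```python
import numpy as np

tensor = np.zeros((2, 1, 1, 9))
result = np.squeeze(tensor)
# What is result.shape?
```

(2, 9)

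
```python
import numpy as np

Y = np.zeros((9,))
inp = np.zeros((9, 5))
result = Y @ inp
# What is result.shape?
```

(5,)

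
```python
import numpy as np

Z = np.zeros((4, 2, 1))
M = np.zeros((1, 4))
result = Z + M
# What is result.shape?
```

(4, 2, 4)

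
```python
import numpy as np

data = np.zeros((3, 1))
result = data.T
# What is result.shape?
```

(1, 3)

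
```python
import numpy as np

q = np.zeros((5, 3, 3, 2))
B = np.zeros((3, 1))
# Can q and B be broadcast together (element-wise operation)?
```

Yes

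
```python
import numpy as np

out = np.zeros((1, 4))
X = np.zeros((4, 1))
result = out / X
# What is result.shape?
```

(4, 4)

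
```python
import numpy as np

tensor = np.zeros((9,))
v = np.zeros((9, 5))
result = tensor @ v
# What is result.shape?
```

(5,)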